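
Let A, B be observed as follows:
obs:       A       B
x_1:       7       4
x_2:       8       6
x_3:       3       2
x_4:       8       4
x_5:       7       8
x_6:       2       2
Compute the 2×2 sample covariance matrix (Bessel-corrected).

Step 1 — column means:
  mean(A) = (7 + 8 + 3 + 8 + 7 + 2) / 6 = 35/6 = 5.8333
  mean(B) = (4 + 6 + 2 + 4 + 8 + 2) / 6 = 26/6 = 4.3333

Step 2 — sample covariance S[i,j] = (1/(n-1)) · Σ_k (x_{k,i} - mean_i) · (x_{k,j} - mean_j), with n-1 = 5.
  S[A,A] = ((1.1667)·(1.1667) + (2.1667)·(2.1667) + (-2.8333)·(-2.8333) + (2.1667)·(2.1667) + (1.1667)·(1.1667) + (-3.8333)·(-3.8333)) / 5 = 34.8333/5 = 6.9667
  S[A,B] = ((1.1667)·(-0.3333) + (2.1667)·(1.6667) + (-2.8333)·(-2.3333) + (2.1667)·(-0.3333) + (1.1667)·(3.6667) + (-3.8333)·(-2.3333)) / 5 = 22.3333/5 = 4.4667
  S[B,B] = ((-0.3333)·(-0.3333) + (1.6667)·(1.6667) + (-2.3333)·(-2.3333) + (-0.3333)·(-0.3333) + (3.6667)·(3.6667) + (-2.3333)·(-2.3333)) / 5 = 27.3333/5 = 5.4667

S is symmetric (S[j,i] = S[i,j]). Assembling:

S = [[6.9667, 4.4667],
 [4.4667, 5.4667]]


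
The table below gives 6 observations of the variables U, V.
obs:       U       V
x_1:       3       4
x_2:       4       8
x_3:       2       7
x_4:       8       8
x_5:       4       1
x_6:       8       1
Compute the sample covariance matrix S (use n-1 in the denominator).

Step 1 — column means:
  mean(U) = (3 + 4 + 2 + 8 + 4 + 8) / 6 = 29/6 = 4.8333
  mean(V) = (4 + 8 + 7 + 8 + 1 + 1) / 6 = 29/6 = 4.8333

Step 2 — sample covariance S[i,j] = (1/(n-1)) · Σ_k (x_{k,i} - mean_i) · (x_{k,j} - mean_j), with n-1 = 5.
  S[U,U] = ((-1.8333)·(-1.8333) + (-0.8333)·(-0.8333) + (-2.8333)·(-2.8333) + (3.1667)·(3.1667) + (-0.8333)·(-0.8333) + (3.1667)·(3.1667)) / 5 = 32.8333/5 = 6.5667
  S[U,V] = ((-1.8333)·(-0.8333) + (-0.8333)·(3.1667) + (-2.8333)·(2.1667) + (3.1667)·(3.1667) + (-0.8333)·(-3.8333) + (3.1667)·(-3.8333)) / 5 = -6.1667/5 = -1.2333
  S[V,V] = ((-0.8333)·(-0.8333) + (3.1667)·(3.1667) + (2.1667)·(2.1667) + (3.1667)·(3.1667) + (-3.8333)·(-3.8333) + (-3.8333)·(-3.8333)) / 5 = 54.8333/5 = 10.9667

S is symmetric (S[j,i] = S[i,j]). Assembling:

S = [[6.5667, -1.2333],
 [-1.2333, 10.9667]]


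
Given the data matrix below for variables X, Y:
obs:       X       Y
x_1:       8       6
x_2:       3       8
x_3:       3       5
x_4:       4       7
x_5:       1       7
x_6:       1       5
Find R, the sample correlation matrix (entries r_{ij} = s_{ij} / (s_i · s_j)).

Step 1 — column means:
  mean(X) = (8 + 3 + 3 + 4 + 1 + 1) / 6 = 20/6 = 3.3333
  mean(Y) = (6 + 8 + 5 + 7 + 7 + 5) / 6 = 38/6 = 6.3333

Step 2 — sample variances and covariances s[i,j] = (1/(n-1)) · Σ_k (x_{k,i} - mean_i) · (x_{k,j} - mean_j), with n-1 = 5:
  s[X,X] = ((4.6667)·(4.6667) + (-0.3333)·(-0.3333) + (-0.3333)·(-0.3333) + (0.6667)·(0.6667) + (-2.3333)·(-2.3333) + (-2.3333)·(-2.3333)) / 5 = 33.3333/5 = 6.6667
  s[X,Y] = ((4.6667)·(-0.3333) + (-0.3333)·(1.6667) + (-0.3333)·(-1.3333) + (0.6667)·(0.6667) + (-2.3333)·(0.6667) + (-2.3333)·(-1.3333)) / 5 = 0.3333/5 = 0.0667
  s[Y,Y] = ((-0.3333)·(-0.3333) + (1.6667)·(1.6667) + (-1.3333)·(-1.3333) + (0.6667)·(0.6667) + (0.6667)·(0.6667) + (-1.3333)·(-1.3333)) / 5 = 7.3333/5 = 1.4667
  Sample standard deviations s_i = √(s[i,i]):
  s(X) = √(6.6667) = 2.582
  s(Y) = √(1.4667) = 1.2111

Step 3 — r_{ij} = s_{ij} / (s_i · s_j):
  r[X,X] = 1 (diagonal).
  r[X,Y] = 0.0667 / (2.582 · 1.2111) = 0.0667 / 3.1269 = 0.0213
  r[Y,Y] = 1 (diagonal).

R is symmetric with unit diagonal. Assembling:

R = [[1, 0.0213],
 [0.0213, 1]]


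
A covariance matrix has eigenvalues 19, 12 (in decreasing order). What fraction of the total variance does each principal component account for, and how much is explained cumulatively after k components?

Step 1 — total variance = trace(Sigma) = Σ λ_i = 19 + 12 = 31.

Step 2 — fraction explained by component i = λ_i / Σ λ:
  PC1: 19/31 = 0.6129
  PC2: 12/31 = 0.3871

Step 3 — cumulative fraction after k components = (λ_1 + ... + λ_k) / Σ λ:
  k = 1: 19/31 = 0.6129
  k = 2: (19 + 12)/31 = 31/31 = 1

Summary (fraction, with percent):

explained: PC1 0.6129 (61.29%), PC2 0.3871 (38.71%);  cumulative: 0.6129, 1


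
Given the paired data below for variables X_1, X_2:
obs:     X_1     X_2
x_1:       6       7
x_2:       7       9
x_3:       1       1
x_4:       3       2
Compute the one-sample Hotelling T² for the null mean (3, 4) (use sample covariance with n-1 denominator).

Step 1 — sample mean vector:
  mean(X_1) = (6 + 7 + 1 + 3) / 4 = 17/4 = 4.25
  mean(X_2) = (7 + 9 + 1 + 2) / 4 = 19/4 = 4.75
  x̄ = (4.25, 4.75),  deviation x̄ - mu_0 = (4.25, 4.75) - (3, 4) = (1.25, 0.75).

Step 2 — sample covariance matrix, S[i,j] = (1/(n-1)) · Σ_k (x_{k,i} - mean_i) · (x_{k,j} - mean_j), divisor n-1 = 3:
  S[X_1,X_1] = ((1.75)·(1.75) + (2.75)·(2.75) + (-3.25)·(-3.25) + (-1.25)·(-1.25)) / 3 = 22.75/3 = 7.5833
  S[X_1,X_2] = ((1.75)·(2.25) + (2.75)·(4.25) + (-3.25)·(-3.75) + (-1.25)·(-2.75)) / 3 = 31.25/3 = 10.4167
  S[X_2,X_2] = ((2.25)·(2.25) + (4.25)·(4.25) + (-3.75)·(-3.75) + (-2.75)·(-2.75)) / 3 = 44.75/3 = 14.9167
  S = [[7.5833, 10.4167],
 [10.4167, 14.9167]].

Step 3 — invert S. det(S) = 7.5833·14.9167 - (10.4167)² = 4.6111.
  S^{-1} = (1/det) · [[d, -b], [-b, a]] = [[3.2349, -2.259],
 [-2.259, 1.6446]].

Step 4 — quadratic form (x̄ - mu_0)^T · S^{-1} · (x̄ - mu_0):
  S^{-1} · (x̄ - mu_0) = (2.3494, -1.5904),
  (x̄ - mu_0)^T · [...] = (1.25)·(2.3494) + (0.75)·(-1.5904) = 1.744.

Step 5 — scale by n: T² = 4 · 1.744 = 6.9759.

T² ≈ 6.9759


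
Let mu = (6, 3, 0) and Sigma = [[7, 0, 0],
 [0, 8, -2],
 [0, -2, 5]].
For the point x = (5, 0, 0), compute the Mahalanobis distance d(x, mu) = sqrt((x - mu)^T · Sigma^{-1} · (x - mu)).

Step 1 — centre the observation: (x - mu) = (-1, -3, 0).

Step 2 — invert Sigma (cofactor / det for 3×3, or solve directly):
  Sigma^{-1} = [[0.1429, 0, 0],
 [0, 0.1389, 0.0556],
 [0, 0.0556, 0.2222]].

Step 3 — form the quadratic (x - mu)^T · Sigma^{-1} · (x - mu):
  Sigma^{-1} · (x - mu) = (-0.1429, -0.4167, -0.1667).
  (x - mu)^T · [Sigma^{-1} · (x - mu)] = (-1)·(-0.1429) + (-3)·(-0.4167) + (0)·(-0.1667) = 1.3929.

Step 4 — take square root: d = √(1.3929) ≈ 1.1802.

d(x, mu) = √(1.3929) ≈ 1.1802


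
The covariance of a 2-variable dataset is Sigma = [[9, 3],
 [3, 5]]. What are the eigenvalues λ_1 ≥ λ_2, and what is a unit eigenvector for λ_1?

Step 1 — characteristic polynomial of 2×2 Sigma:
  det(Sigma - λI) = λ² - trace · λ + det = 0.
  trace = 9 + 5 = 14, det = 9·5 - (3)² = 36.
Step 2 — discriminant:
  Δ = trace² - 4·det = 196 - 144 = 52.
Step 3 — eigenvalues:
  λ = (trace ± √Δ)/2 = (14 ± 7.2111)/2,
  λ_1 = 10.6056,  λ_2 = 3.3944.

Step 4 — unit eigenvector for λ_1: solve (Sigma - λ_1 I)v = 0. First row:
  (9 - 10.6056)·v_x + (3)·v_y = 0, i.e. (-1.6056)·v_x + (3)·v_y = 0,
  so v ∝ (b, λ_1 - a) = (3, 1.6056) = u.
  ||u|| = √((3)² + (1.6056)²) = √(11.5778) ≈ 3.4026,
  v_1 = u/||u|| ≈ (0.8817, 0.4719) (||v_1|| = 1).

λ_1 = 10.6056,  λ_2 = 3.3944;  v_1 ≈ (0.8817, 0.4719)


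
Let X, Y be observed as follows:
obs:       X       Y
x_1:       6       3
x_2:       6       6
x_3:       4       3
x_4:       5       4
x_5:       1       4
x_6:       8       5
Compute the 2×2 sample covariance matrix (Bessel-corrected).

Step 1 — column means:
  mean(X) = (6 + 6 + 4 + 5 + 1 + 8) / 6 = 30/6 = 5
  mean(Y) = (3 + 6 + 3 + 4 + 4 + 5) / 6 = 25/6 = 4.1667

Step 2 — sample covariance S[i,j] = (1/(n-1)) · Σ_k (x_{k,i} - mean_i) · (x_{k,j} - mean_j), with n-1 = 5.
  S[X,X] = ((1)·(1) + (1)·(1) + (-1)·(-1) + (0)·(0) + (-4)·(-4) + (3)·(3)) / 5 = 28/5 = 5.6
  S[X,Y] = ((1)·(-1.1667) + (1)·(1.8333) + (-1)·(-1.1667) + (0)·(-0.1667) + (-4)·(-0.1667) + (3)·(0.8333)) / 5 = 5/5 = 1
  S[Y,Y] = ((-1.1667)·(-1.1667) + (1.8333)·(1.8333) + (-1.1667)·(-1.1667) + (-0.1667)·(-0.1667) + (-0.1667)·(-0.1667) + (0.8333)·(0.8333)) / 5 = 6.8333/5 = 1.3667

S is symmetric (S[j,i] = S[i,j]). Assembling:

S = [[5.6, 1],
 [1, 1.3667]]


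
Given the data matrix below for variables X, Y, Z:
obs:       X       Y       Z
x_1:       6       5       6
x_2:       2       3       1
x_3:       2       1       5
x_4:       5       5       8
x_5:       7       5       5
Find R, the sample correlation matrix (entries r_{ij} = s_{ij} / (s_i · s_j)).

Step 1 — column means:
  mean(X) = (6 + 2 + 2 + 5 + 7) / 5 = 22/5 = 4.4
  mean(Y) = (5 + 3 + 1 + 5 + 5) / 5 = 19/5 = 3.8
  mean(Z) = (6 + 1 + 5 + 8 + 5) / 5 = 25/5 = 5

Step 2 — sample variances and covariances s[i,j] = (1/(n-1)) · Σ_k (x_{k,i} - mean_i) · (x_{k,j} - mean_j), with n-1 = 4:
  s[X,X] = ((1.6)·(1.6) + (-2.4)·(-2.4) + (-2.4)·(-2.4) + (0.6)·(0.6) + (2.6)·(2.6)) / 4 = 21.2/4 = 5.3
  s[X,Y] = ((1.6)·(1.2) + (-2.4)·(-0.8) + (-2.4)·(-2.8) + (0.6)·(1.2) + (2.6)·(1.2)) / 4 = 14.4/4 = 3.6
  s[X,Z] = ((1.6)·(1) + (-2.4)·(-4) + (-2.4)·(0) + (0.6)·(3) + (2.6)·(0)) / 4 = 13/4 = 3.25
  s[Y,Y] = ((1.2)·(1.2) + (-0.8)·(-0.8) + (-2.8)·(-2.8) + (1.2)·(1.2) + (1.2)·(1.2)) / 4 = 12.8/4 = 3.2
  s[Y,Z] = ((1.2)·(1) + (-0.8)·(-4) + (-2.8)·(0) + (1.2)·(3) + (1.2)·(0)) / 4 = 8/4 = 2
  s[Z,Z] = ((1)·(1) + (-4)·(-4) + (0)·(0) + (3)·(3) + (0)·(0)) / 4 = 26/4 = 6.5
  Sample standard deviations s_i = √(s[i,i]):
  s(X) = √(5.3) = 2.3022
  s(Y) = √(3.2) = 1.7889
  s(Z) = √(6.5) = 2.5495

Step 3 — r_{ij} = s_{ij} / (s_i · s_j):
  r[X,X] = 1 (diagonal).
  r[X,Y] = 3.6 / (2.3022 · 1.7889) = 3.6 / 4.1183 = 0.8742
  r[X,Z] = 3.25 / (2.3022 · 2.5495) = 3.25 / 5.8694 = 0.5537
  r[Y,Y] = 1 (diagonal).
  r[Y,Z] = 2 / (1.7889 · 2.5495) = 2 / 4.5607 = 0.4385
  r[Z,Z] = 1 (diagonal).

R is symmetric with unit diagonal. Assembling:

R = [[1, 0.8742, 0.5537],
 [0.8742, 1, 0.4385],
 [0.5537, 0.4385, 1]]


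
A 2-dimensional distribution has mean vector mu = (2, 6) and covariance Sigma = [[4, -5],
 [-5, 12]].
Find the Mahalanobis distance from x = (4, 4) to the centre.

Step 1 — centre the observation: (x - mu) = (2, -2).

Step 2 — invert Sigma. det(Sigma) = 4·12 - (-5)² = 23.
  Sigma^{-1} = (1/det) · [[d, -b], [-b, a]] = [[0.5217, 0.2174],
 [0.2174, 0.1739]].

Step 3 — form the quadratic (x - mu)^T · Sigma^{-1} · (x - mu):
  Sigma^{-1} · (x - mu) = (0.6087, 0.087).
  (x - mu)^T · [Sigma^{-1} · (x - mu)] = (2)·(0.6087) + (-2)·(0.087) = 1.0435.

Step 4 — take square root: d = √(1.0435) ≈ 1.0215.

d(x, mu) = √(1.0435) ≈ 1.0215


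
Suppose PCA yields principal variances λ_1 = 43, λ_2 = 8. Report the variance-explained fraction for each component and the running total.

Step 1 — total variance = trace(Sigma) = Σ λ_i = 43 + 8 = 51.

Step 2 — fraction explained by component i = λ_i / Σ λ:
  PC1: 43/51 = 0.8431
  PC2: 8/51 = 0.1569

Step 3 — cumulative fraction after k components = (λ_1 + ... + λ_k) / Σ λ:
  k = 1: 43/51 = 0.8431
  k = 2: (43 + 8)/51 = 51/51 = 1

Summary (fraction, with percent):

explained: PC1 0.8431 (84.31%), PC2 0.1569 (15.69%);  cumulative: 0.8431, 1


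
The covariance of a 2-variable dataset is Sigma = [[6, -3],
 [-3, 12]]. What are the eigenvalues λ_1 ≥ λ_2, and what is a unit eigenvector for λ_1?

Step 1 — characteristic polynomial of 2×2 Sigma:
  det(Sigma - λI) = λ² - trace · λ + det = 0.
  trace = 6 + 12 = 18, det = 6·12 - (-3)² = 63.
Step 2 — discriminant:
  Δ = trace² - 4·det = 324 - 252 = 72.
Step 3 — eigenvalues:
  λ = (trace ± √Δ)/2 = (18 ± 8.4853)/2,
  λ_1 = 13.2426,  λ_2 = 4.7574.

Step 4 — unit eigenvector for λ_1: solve (Sigma - λ_1 I)v = 0. First row:
  (6 - 13.2426)·v_x + (-3)·v_y = 0, i.e. (-7.2426)·v_x + (-3)·v_y = 0,
  so v ∝ (b, λ_1 - a) = (-3, 7.2426); multiply by -1 so the first entry is positive: u = (3, -7.2426).
  ||u|| = √((3)² + (-7.2426)²) = √(61.4558) ≈ 7.8394,
  v_1 = u/||u|| ≈ (0.3827, -0.9239) (||v_1|| = 1).

λ_1 = 13.2426,  λ_2 = 4.7574;  v_1 ≈ (0.3827, -0.9239)


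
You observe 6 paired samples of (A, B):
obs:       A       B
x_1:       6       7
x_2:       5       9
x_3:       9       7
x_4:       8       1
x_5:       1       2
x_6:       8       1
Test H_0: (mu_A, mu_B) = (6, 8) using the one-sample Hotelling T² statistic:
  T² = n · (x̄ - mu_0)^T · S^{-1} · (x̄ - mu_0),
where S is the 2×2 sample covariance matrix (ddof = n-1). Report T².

Step 1 — sample mean vector:
  mean(A) = (6 + 5 + 9 + 8 + 1 + 8) / 6 = 37/6 = 6.1667
  mean(B) = (7 + 9 + 7 + 1 + 2 + 1) / 6 = 27/6 = 4.5
  x̄ = (6.1667, 4.5),  deviation x̄ - mu_0 = (6.1667, 4.5) - (6, 8) = (0.1667, -3.5).

Step 2 — sample covariance matrix, S[i,j] = (1/(n-1)) · Σ_k (x_{k,i} - mean_i) · (x_{k,j} - mean_j), divisor n-1 = 5:
  S[A,A] = ((-0.1667)·(-0.1667) + (-1.1667)·(-1.1667) + (2.8333)·(2.8333) + (1.8333)·(1.8333) + (-5.1667)·(-5.1667) + (1.8333)·(1.8333)) / 5 = 42.8333/5 = 8.5667
  S[A,B] = ((-0.1667)·(2.5) + (-1.1667)·(4.5) + (2.8333)·(2.5) + (1.8333)·(-3.5) + (-5.1667)·(-2.5) + (1.8333)·(-3.5)) / 5 = 1.5/5 = 0.3
  S[B,B] = ((2.5)·(2.5) + (4.5)·(4.5) + (2.5)·(2.5) + (-3.5)·(-3.5) + (-2.5)·(-2.5) + (-3.5)·(-3.5)) / 5 = 63.5/5 = 12.7
  S = [[8.5667, 0.3],
 [0.3, 12.7]].

Step 3 — invert S. det(S) = 8.5667·12.7 - (0.3)² = 108.7067.
  S^{-1} = (1/det) · [[d, -b], [-b, a]] = [[0.1168, -0.0028],
 [-0.0028, 0.0788]].

Step 4 — quadratic form (x̄ - mu_0)^T · S^{-1} · (x̄ - mu_0):
  S^{-1} · (x̄ - mu_0) = (0.0291, -0.2763),
  (x̄ - mu_0)^T · [...] = (0.1667)·(0.0291) + (-3.5)·(-0.2763) = 0.9718.

Step 5 — scale by n: T² = 6 · 0.9718 = 5.831.

T² ≈ 5.831


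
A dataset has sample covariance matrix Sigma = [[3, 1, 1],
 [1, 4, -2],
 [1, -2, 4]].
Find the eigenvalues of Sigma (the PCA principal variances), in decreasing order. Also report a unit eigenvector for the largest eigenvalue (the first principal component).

Step 1 — characteristic polynomial p(λ) = det(λI - Sigma) = λ³ - tr·λ² + c_1·λ - det, where tr = trace, c_1 = sum of the principal 2×2 minors, det = det(Sigma):
  tr = 3 + 4 + 4 = 11,
  c_1 = (3·4 - (1)²) + (3·4 - (1)²) + (4·4 - (-2)²) = 11 + 11 + 12 = 34,
  det = 3·(4·4 - (-2)²) - (1)·((1)·4 - (-2)·(1)) + (1)·((1)·(-2) - 4·(1)) = 3·(12) - (1)·(6) + (1)·(-6) = 24.
  So p(λ) = λ³ - 11λ² + 34λ - 24.
Step 2 — look for an integer root (rational root theorem: any rational root is an integer divisor of 24). Testing λ = 1:
  p(1) = 1 - 11 + 34 - 24 = 0  ✓
  Dividing out (λ - 1): p(λ) = (λ - 1)(λ² - 10λ + 24).
Step 3 — remaining eigenvalues from the quadratic λ² - 10λ + 24 = 0:
  Δ = 10² - 4·24 = 100 - 96 = 4,  λ = (10 ± √4)/2 = (10 ± 2)/2 = 6 or 4.
  Sorted: λ_1 = 6,  λ_2 = 4,  λ_3 = 1  (check: sum = 11 = tr ✓).

Step 4 — unit eigenvector for λ_1 = 6: v spans the null space of (Sigma - λ_1 I), whose rows are
  r_1 = (-3, 1, 1),  r_2 = (1, -2, -2),  r_3 = (1, -2, -2).
  v is orthogonal to every row, so take v ∝ r_1 × r_2 = ((1)·(-2) - (1)·(-2), (1)·(1) - (-3)·(-2), (-3)·(-2) - (1)·(1)) = (0, -5, 5).
  Rescale (divide by 5; multiply by -1 so the first nonzero entry is positive): u = (0, 1, -1).
  ||u|| = √((0)² + (1)² + (-1)²) = √(2) ≈ 1.4142,  v_1 = u/||u|| ≈ (0, 0.7071, -0.7071) (||v_1|| = 1).

λ_1 = 6,  λ_2 = 4,  λ_3 = 1;  v_1 ≈ (0, 0.7071, -0.7071)


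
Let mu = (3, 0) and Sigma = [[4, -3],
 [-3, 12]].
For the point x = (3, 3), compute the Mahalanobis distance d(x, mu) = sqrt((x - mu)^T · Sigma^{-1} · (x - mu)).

Step 1 — centre the observation: (x - mu) = (0, 3).

Step 2 — invert Sigma. det(Sigma) = 4·12 - (-3)² = 39.
  Sigma^{-1} = (1/det) · [[d, -b], [-b, a]] = [[0.3077, 0.0769],
 [0.0769, 0.1026]].

Step 3 — form the quadratic (x - mu)^T · Sigma^{-1} · (x - mu):
  Sigma^{-1} · (x - mu) = (0.2308, 0.3077).
  (x - mu)^T · [Sigma^{-1} · (x - mu)] = (0)·(0.2308) + (3)·(0.3077) = 0.9231.

Step 4 — take square root: d = √(0.9231) ≈ 0.9608.

d(x, mu) = √(0.9231) ≈ 0.9608


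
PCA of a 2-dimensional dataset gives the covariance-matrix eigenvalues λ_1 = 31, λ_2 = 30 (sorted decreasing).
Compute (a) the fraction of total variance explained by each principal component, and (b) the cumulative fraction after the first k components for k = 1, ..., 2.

Step 1 — total variance = trace(Sigma) = Σ λ_i = 31 + 30 = 61.

Step 2 — fraction explained by component i = λ_i / Σ λ:
  PC1: 31/61 = 0.5082
  PC2: 30/61 = 0.4918

Step 3 — cumulative fraction after k components = (λ_1 + ... + λ_k) / Σ λ:
  k = 1: 31/61 = 0.5082
  k = 2: (31 + 30)/61 = 61/61 = 1

Summary (fraction, with percent):

explained: PC1 0.5082 (50.82%), PC2 0.4918 (49.18%);  cumulative: 0.5082, 1


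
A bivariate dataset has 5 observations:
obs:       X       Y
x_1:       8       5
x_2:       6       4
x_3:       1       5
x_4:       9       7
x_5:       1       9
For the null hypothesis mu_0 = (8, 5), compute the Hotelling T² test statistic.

Step 1 — sample mean vector:
  mean(X) = (8 + 6 + 1 + 9 + 1) / 5 = 25/5 = 5
  mean(Y) = (5 + 4 + 5 + 7 + 9) / 5 = 30/5 = 6
  x̄ = (5, 6),  deviation x̄ - mu_0 = (5, 6) - (8, 5) = (-3, 1).

Step 2 — sample covariance matrix, S[i,j] = (1/(n-1)) · Σ_k (x_{k,i} - mean_i) · (x_{k,j} - mean_j), divisor n-1 = 4:
  S[X,X] = ((3)·(3) + (1)·(1) + (-4)·(-4) + (4)·(4) + (-4)·(-4)) / 4 = 58/4 = 14.5
  S[X,Y] = ((3)·(-1) + (1)·(-2) + (-4)·(-1) + (4)·(1) + (-4)·(3)) / 4 = -9/4 = -2.25
  S[Y,Y] = ((-1)·(-1) + (-2)·(-2) + (-1)·(-1) + (1)·(1) + (3)·(3)) / 4 = 16/4 = 4
  S = [[14.5, -2.25],
 [-2.25, 4]].

Step 3 — invert S. det(S) = 14.5·4 - (-2.25)² = 52.9375.
  S^{-1} = (1/det) · [[d, -b], [-b, a]] = [[0.0756, 0.0425],
 [0.0425, 0.2739]].

Step 4 — quadratic form (x̄ - mu_0)^T · S^{-1} · (x̄ - mu_0):
  S^{-1} · (x̄ - mu_0) = (-0.1842, 0.1464),
  (x̄ - mu_0)^T · [...] = (-3)·(-0.1842) + (1)·(0.1464) = 0.6989.

Step 5 — scale by n: T² = 5 · 0.6989 = 3.4947.

T² ≈ 3.4947


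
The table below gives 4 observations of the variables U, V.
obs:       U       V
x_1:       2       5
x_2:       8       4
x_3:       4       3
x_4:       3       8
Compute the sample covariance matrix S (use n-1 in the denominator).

Step 1 — column means:
  mean(U) = (2 + 8 + 4 + 3) / 4 = 17/4 = 4.25
  mean(V) = (5 + 4 + 3 + 8) / 4 = 20/4 = 5

Step 2 — sample covariance S[i,j] = (1/(n-1)) · Σ_k (x_{k,i} - mean_i) · (x_{k,j} - mean_j), with n-1 = 3.
  S[U,U] = ((-2.25)·(-2.25) + (3.75)·(3.75) + (-0.25)·(-0.25) + (-1.25)·(-1.25)) / 3 = 20.75/3 = 6.9167
  S[U,V] = ((-2.25)·(0) + (3.75)·(-1) + (-0.25)·(-2) + (-1.25)·(3)) / 3 = -7/3 = -2.3333
  S[V,V] = ((0)·(0) + (-1)·(-1) + (-2)·(-2) + (3)·(3)) / 3 = 14/3 = 4.6667

S is symmetric (S[j,i] = S[i,j]). Assembling:

S = [[6.9167, -2.3333],
 [-2.3333, 4.6667]]


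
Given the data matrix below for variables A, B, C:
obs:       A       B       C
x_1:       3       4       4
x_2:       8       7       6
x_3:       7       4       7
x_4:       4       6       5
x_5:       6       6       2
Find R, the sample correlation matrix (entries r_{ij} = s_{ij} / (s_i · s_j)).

Step 1 — column means:
  mean(A) = (3 + 8 + 7 + 4 + 6) / 5 = 28/5 = 5.6
  mean(B) = (4 + 7 + 4 + 6 + 6) / 5 = 27/5 = 5.4
  mean(C) = (4 + 6 + 7 + 5 + 2) / 5 = 24/5 = 4.8

Step 2 — sample variances and covariances s[i,j] = (1/(n-1)) · Σ_k (x_{k,i} - mean_i) · (x_{k,j} - mean_j), with n-1 = 4:
  s[A,A] = ((-2.6)·(-2.6) + (2.4)·(2.4) + (1.4)·(1.4) + (-1.6)·(-1.6) + (0.4)·(0.4)) / 4 = 17.2/4 = 4.3
  s[A,B] = ((-2.6)·(-1.4) + (2.4)·(1.6) + (1.4)·(-1.4) + (-1.6)·(0.6) + (0.4)·(0.6)) / 4 = 4.8/4 = 1.2
  s[A,C] = ((-2.6)·(-0.8) + (2.4)·(1.2) + (1.4)·(2.2) + (-1.6)·(0.2) + (0.4)·(-2.8)) / 4 = 6.6/4 = 1.65
  s[B,B] = ((-1.4)·(-1.4) + (1.6)·(1.6) + (-1.4)·(-1.4) + (0.6)·(0.6) + (0.6)·(0.6)) / 4 = 7.2/4 = 1.8
  s[B,C] = ((-1.4)·(-0.8) + (1.6)·(1.2) + (-1.4)·(2.2) + (0.6)·(0.2) + (0.6)·(-2.8)) / 4 = -1.6/4 = -0.4
  s[C,C] = ((-0.8)·(-0.8) + (1.2)·(1.2) + (2.2)·(2.2) + (0.2)·(0.2) + (-2.8)·(-2.8)) / 4 = 14.8/4 = 3.7
  Sample standard deviations s_i = √(s[i,i]):
  s(A) = √(4.3) = 2.0736
  s(B) = √(1.8) = 1.3416
  s(C) = √(3.7) = 1.9235

Step 3 — r_{ij} = s_{ij} / (s_i · s_j):
  r[A,A] = 1 (diagonal).
  r[A,B] = 1.2 / (2.0736 · 1.3416) = 1.2 / 2.7821 = 0.4313
  r[A,C] = 1.65 / (2.0736 · 1.9235) = 1.65 / 3.9887 = 0.4137
  r[B,B] = 1 (diagonal).
  r[B,C] = -0.4 / (1.3416 · 1.9235) = -0.4 / 2.5807 = -0.155
  r[C,C] = 1 (diagonal).

R is symmetric with unit diagonal. Assembling:

R = [[1, 0.4313, 0.4137],
 [0.4313, 1, -0.155],
 [0.4137, -0.155, 1]]


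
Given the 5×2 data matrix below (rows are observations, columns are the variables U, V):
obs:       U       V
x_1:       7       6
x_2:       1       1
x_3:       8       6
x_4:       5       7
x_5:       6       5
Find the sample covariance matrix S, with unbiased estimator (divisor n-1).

Step 1 — column means:
  mean(U) = (7 + 1 + 8 + 5 + 6) / 5 = 27/5 = 5.4
  mean(V) = (6 + 1 + 6 + 7 + 5) / 5 = 25/5 = 5

Step 2 — sample covariance S[i,j] = (1/(n-1)) · Σ_k (x_{k,i} - mean_i) · (x_{k,j} - mean_j), with n-1 = 4.
  S[U,U] = ((1.6)·(1.6) + (-4.4)·(-4.4) + (2.6)·(2.6) + (-0.4)·(-0.4) + (0.6)·(0.6)) / 4 = 29.2/4 = 7.3
  S[U,V] = ((1.6)·(1) + (-4.4)·(-4) + (2.6)·(1) + (-0.4)·(2) + (0.6)·(0)) / 4 = 21/4 = 5.25
  S[V,V] = ((1)·(1) + (-4)·(-4) + (1)·(1) + (2)·(2) + (0)·(0)) / 4 = 22/4 = 5.5

S is symmetric (S[j,i] = S[i,j]). Assembling:

S = [[7.3, 5.25],
 [5.25, 5.5]]


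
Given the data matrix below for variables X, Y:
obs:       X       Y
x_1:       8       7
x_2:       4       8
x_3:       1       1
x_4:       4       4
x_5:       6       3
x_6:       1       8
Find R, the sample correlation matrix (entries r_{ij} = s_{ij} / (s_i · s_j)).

Step 1 — column means:
  mean(X) = (8 + 4 + 1 + 4 + 6 + 1) / 6 = 24/6 = 4
  mean(Y) = (7 + 8 + 1 + 4 + 3 + 8) / 6 = 31/6 = 5.1667

Step 2 — sample variances and covariances s[i,j] = (1/(n-1)) · Σ_k (x_{k,i} - mean_i) · (x_{k,j} - mean_j), with n-1 = 5:
  s[X,X] = ((4)·(4) + (0)·(0) + (-3)·(-3) + (0)·(0) + (2)·(2) + (-3)·(-3)) / 5 = 38/5 = 7.6
  s[X,Y] = ((4)·(1.8333) + (0)·(2.8333) + (-3)·(-4.1667) + (0)·(-1.1667) + (2)·(-2.1667) + (-3)·(2.8333)) / 5 = 7/5 = 1.4
  s[Y,Y] = ((1.8333)·(1.8333) + (2.8333)·(2.8333) + (-4.1667)·(-4.1667) + (-1.1667)·(-1.1667) + (-2.1667)·(-2.1667) + (2.8333)·(2.8333)) / 5 = 42.8333/5 = 8.5667
  Sample standard deviations s_i = √(s[i,i]):
  s(X) = √(7.6) = 2.7568
  s(Y) = √(8.5667) = 2.9269

Step 3 — r_{ij} = s_{ij} / (s_i · s_j):
  r[X,X] = 1 (diagonal).
  r[X,Y] = 1.4 / (2.7568 · 2.9269) = 1.4 / 8.0689 = 0.1735
  r[Y,Y] = 1 (diagonal).

R is symmetric with unit diagonal. Assembling:

R = [[1, 0.1735],
 [0.1735, 1]]


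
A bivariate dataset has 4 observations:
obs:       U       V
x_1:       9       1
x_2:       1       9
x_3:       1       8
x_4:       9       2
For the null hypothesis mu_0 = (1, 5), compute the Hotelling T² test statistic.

Step 1 — sample mean vector:
  mean(U) = (9 + 1 + 1 + 9) / 4 = 20/4 = 5
  mean(V) = (1 + 9 + 8 + 2) / 4 = 20/4 = 5
  x̄ = (5, 5),  deviation x̄ - mu_0 = (5, 5) - (1, 5) = (4, 0).

Step 2 — sample covariance matrix, S[i,j] = (1/(n-1)) · Σ_k (x_{k,i} - mean_i) · (x_{k,j} - mean_j), divisor n-1 = 3:
  S[U,U] = ((4)·(4) + (-4)·(-4) + (-4)·(-4) + (4)·(4)) / 3 = 64/3 = 21.3333
  S[U,V] = ((4)·(-4) + (-4)·(4) + (-4)·(3) + (4)·(-3)) / 3 = -56/3 = -18.6667
  S[V,V] = ((-4)·(-4) + (4)·(4) + (3)·(3) + (-3)·(-3)) / 3 = 50/3 = 16.6667
  S = [[21.3333, -18.6667],
 [-18.6667, 16.6667]].

Step 3 — invert S. det(S) = 21.3333·16.6667 - (-18.6667)² = 7.1111.
  S^{-1} = (1/det) · [[d, -b], [-b, a]] = [[2.3437, 2.625],
 [2.625, 3]].

Step 4 — quadratic form (x̄ - mu_0)^T · S^{-1} · (x̄ - mu_0):
  S^{-1} · (x̄ - mu_0) = (9.375, 10.5),
  (x̄ - mu_0)^T · [...] = (4)·(9.375) + (0)·(10.5) = 37.5.

Step 5 — scale by n: T² = 4 · 37.5 = 150.

T² ≈ 150


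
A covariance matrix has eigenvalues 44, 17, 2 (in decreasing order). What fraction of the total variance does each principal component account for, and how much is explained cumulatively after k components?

Step 1 — total variance = trace(Sigma) = Σ λ_i = 44 + 17 + 2 = 63.

Step 2 — fraction explained by component i = λ_i / Σ λ:
  PC1: 44/63 = 0.6984
  PC2: 17/63 = 0.2698
  PC3: 2/63 = 0.0317

Step 3 — cumulative fraction after k components = (λ_1 + ... + λ_k) / Σ λ:
  k = 1: 44/63 = 0.6984
  k = 2: (44 + 17)/63 = 61/63 = 0.9683
  k = 3: (44 + 17 + 2)/63 = 63/63 = 1

Summary (fraction, with percent):

explained: PC1 0.6984 (69.84%), PC2 0.2698 (26.98%), PC3 0.0317 (3.17%);  cumulative: 0.6984, 0.9683, 1


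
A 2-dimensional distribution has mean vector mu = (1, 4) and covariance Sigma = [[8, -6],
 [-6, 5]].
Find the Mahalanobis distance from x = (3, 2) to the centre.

Step 1 — centre the observation: (x - mu) = (2, -2).

Step 2 — invert Sigma. det(Sigma) = 8·5 - (-6)² = 4.
  Sigma^{-1} = (1/det) · [[d, -b], [-b, a]] = [[1.25, 1.5],
 [1.5, 2]].

Step 3 — form the quadratic (x - mu)^T · Sigma^{-1} · (x - mu):
  Sigma^{-1} · (x - mu) = (-0.5, -1).
  (x - mu)^T · [Sigma^{-1} · (x - mu)] = (2)·(-0.5) + (-2)·(-1) = 1.

Step 4 — take square root: d = √(1) ≈ 1.

d(x, mu) = √(1) ≈ 1


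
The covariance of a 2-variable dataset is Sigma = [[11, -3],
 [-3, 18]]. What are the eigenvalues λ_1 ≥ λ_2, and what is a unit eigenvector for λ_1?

Step 1 — characteristic polynomial of 2×2 Sigma:
  det(Sigma - λI) = λ² - trace · λ + det = 0.
  trace = 11 + 18 = 29, det = 11·18 - (-3)² = 189.
Step 2 — discriminant:
  Δ = trace² - 4·det = 841 - 756 = 85.
Step 3 — eigenvalues:
  λ = (trace ± √Δ)/2 = (29 ± 9.2195)/2,
  λ_1 = 19.1098,  λ_2 = 9.8902.

Step 4 — unit eigenvector for λ_1: solve (Sigma - λ_1 I)v = 0. First row:
  (11 - 19.1098)·v_x + (-3)·v_y = 0, i.e. (-8.1098)·v_x + (-3)·v_y = 0,
  so v ∝ (b, λ_1 - a) = (-3, 8.1098); multiply by -1 so the first entry is positive: u = (3, -8.1098).
  ||u|| = √((3)² + (-8.1098)²) = √(74.7684) ≈ 8.6469,
  v_1 = u/||u|| ≈ (0.3469, -0.9379) (||v_1|| = 1).

λ_1 = 19.1098,  λ_2 = 9.8902;  v_1 ≈ (0.3469, -0.9379)


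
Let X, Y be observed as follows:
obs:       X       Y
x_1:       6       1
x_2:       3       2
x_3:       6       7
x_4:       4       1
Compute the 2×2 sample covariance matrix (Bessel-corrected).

Step 1 — column means:
  mean(X) = (6 + 3 + 6 + 4) / 4 = 19/4 = 4.75
  mean(Y) = (1 + 2 + 7 + 1) / 4 = 11/4 = 2.75

Step 2 — sample covariance S[i,j] = (1/(n-1)) · Σ_k (x_{k,i} - mean_i) · (x_{k,j} - mean_j), with n-1 = 3.
  S[X,X] = ((1.25)·(1.25) + (-1.75)·(-1.75) + (1.25)·(1.25) + (-0.75)·(-0.75)) / 3 = 6.75/3 = 2.25
  S[X,Y] = ((1.25)·(-1.75) + (-1.75)·(-0.75) + (1.25)·(4.25) + (-0.75)·(-1.75)) / 3 = 5.75/3 = 1.9167
  S[Y,Y] = ((-1.75)·(-1.75) + (-0.75)·(-0.75) + (4.25)·(4.25) + (-1.75)·(-1.75)) / 3 = 24.75/3 = 8.25

S is symmetric (S[j,i] = S[i,j]). Assembling:

S = [[2.25, 1.9167],
 [1.9167, 8.25]]


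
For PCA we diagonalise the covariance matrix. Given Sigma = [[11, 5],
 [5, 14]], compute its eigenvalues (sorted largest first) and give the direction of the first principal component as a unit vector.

Step 1 — characteristic polynomial of 2×2 Sigma:
  det(Sigma - λI) = λ² - trace · λ + det = 0.
  trace = 11 + 14 = 25, det = 11·14 - (5)² = 129.
Step 2 — discriminant:
  Δ = trace² - 4·det = 625 - 516 = 109.
Step 3 — eigenvalues:
  λ = (trace ± √Δ)/2 = (25 ± 10.4403)/2,
  λ_1 = 17.7202,  λ_2 = 7.2798.

Step 4 — unit eigenvector for λ_1: solve (Sigma - λ_1 I)v = 0. First row:
  (11 - 17.7202)·v_x + (5)·v_y = 0, i.e. (-6.7202)·v_x + (5)·v_y = 0,
  so v ∝ (b, λ_1 - a) = (5, 6.7202) = u.
  ||u|| = √((5)² + (6.7202)²) = √(70.1605) ≈ 8.3762,
  v_1 = u/||u|| ≈ (0.5969, 0.8023) (||v_1|| = 1).

λ_1 = 17.7202,  λ_2 = 7.2798;  v_1 ≈ (0.5969, 0.8023)


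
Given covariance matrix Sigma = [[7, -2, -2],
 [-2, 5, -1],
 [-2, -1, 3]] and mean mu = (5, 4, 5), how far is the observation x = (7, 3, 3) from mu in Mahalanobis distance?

Step 1 — centre the observation: (x - mu) = (2, -1, -2).

Step 2 — invert Sigma (cofactor / det for 3×3, or solve directly):
  Sigma^{-1} = [[0.2414, 0.1379, 0.2069],
 [0.1379, 0.2931, 0.1897],
 [0.2069, 0.1897, 0.5345]].

Step 3 — form the quadratic (x - mu)^T · Sigma^{-1} · (x - mu):
  Sigma^{-1} · (x - mu) = (-0.069, -0.3966, -0.8448).
  (x - mu)^T · [Sigma^{-1} · (x - mu)] = (2)·(-0.069) + (-1)·(-0.3966) + (-2)·(-0.8448) = 1.9483.

Step 4 — take square root: d = √(1.9483) ≈ 1.3958.

d(x, mu) = √(1.9483) ≈ 1.3958


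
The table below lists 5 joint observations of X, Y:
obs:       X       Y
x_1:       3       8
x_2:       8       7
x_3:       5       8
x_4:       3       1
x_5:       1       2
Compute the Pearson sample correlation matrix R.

Step 1 — column means:
  mean(X) = (3 + 8 + 5 + 3 + 1) / 5 = 20/5 = 4
  mean(Y) = (8 + 7 + 8 + 1 + 2) / 5 = 26/5 = 5.2

Step 2 — sample variances and covariances s[i,j] = (1/(n-1)) · Σ_k (x_{k,i} - mean_i) · (x_{k,j} - mean_j), with n-1 = 4:
  s[X,X] = ((-1)·(-1) + (4)·(4) + (1)·(1) + (-1)·(-1) + (-3)·(-3)) / 4 = 28/4 = 7
  s[X,Y] = ((-1)·(2.8) + (4)·(1.8) + (1)·(2.8) + (-1)·(-4.2) + (-3)·(-3.2)) / 4 = 21/4 = 5.25
  s[Y,Y] = ((2.8)·(2.8) + (1.8)·(1.8) + (2.8)·(2.8) + (-4.2)·(-4.2) + (-3.2)·(-3.2)) / 4 = 46.8/4 = 11.7
  Sample standard deviations s_i = √(s[i,i]):
  s(X) = √(7) = 2.6458
  s(Y) = √(11.7) = 3.4205

Step 3 — r_{ij} = s_{ij} / (s_i · s_j):
  r[X,X] = 1 (diagonal).
  r[X,Y] = 5.25 / (2.6458 · 3.4205) = 5.25 / 9.0499 = 0.5801
  r[Y,Y] = 1 (diagonal).

R is symmetric with unit diagonal. Assembling:

R = [[1, 0.5801],
 [0.5801, 1]]


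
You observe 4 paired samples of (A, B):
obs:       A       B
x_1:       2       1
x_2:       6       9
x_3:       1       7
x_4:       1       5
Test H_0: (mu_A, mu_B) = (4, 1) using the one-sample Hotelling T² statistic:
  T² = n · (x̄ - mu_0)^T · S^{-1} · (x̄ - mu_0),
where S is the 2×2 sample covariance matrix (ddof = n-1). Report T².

Step 1 — sample mean vector:
  mean(A) = (2 + 6 + 1 + 1) / 4 = 10/4 = 2.5
  mean(B) = (1 + 9 + 7 + 5) / 4 = 22/4 = 5.5
  x̄ = (2.5, 5.5),  deviation x̄ - mu_0 = (2.5, 5.5) - (4, 1) = (-1.5, 4.5).

Step 2 — sample covariance matrix, S[i,j] = (1/(n-1)) · Σ_k (x_{k,i} - mean_i) · (x_{k,j} - mean_j), divisor n-1 = 3:
  S[A,A] = ((-0.5)·(-0.5) + (3.5)·(3.5) + (-1.5)·(-1.5) + (-1.5)·(-1.5)) / 3 = 17/3 = 5.6667
  S[A,B] = ((-0.5)·(-4.5) + (3.5)·(3.5) + (-1.5)·(1.5) + (-1.5)·(-0.5)) / 3 = 13/3 = 4.3333
  S[B,B] = ((-4.5)·(-4.5) + (3.5)·(3.5) + (1.5)·(1.5) + (-0.5)·(-0.5)) / 3 = 35/3 = 11.6667
  S = [[5.6667, 4.3333],
 [4.3333, 11.6667]].

Step 3 — invert S. det(S) = 5.6667·11.6667 - (4.3333)² = 47.3333.
  S^{-1} = (1/det) · [[d, -b], [-b, a]] = [[0.2465, -0.0915],
 [-0.0915, 0.1197]].

Step 4 — quadratic form (x̄ - mu_0)^T · S^{-1} · (x̄ - mu_0):
  S^{-1} · (x̄ - mu_0) = (-0.7817, 0.6761),
  (x̄ - mu_0)^T · [...] = (-1.5)·(-0.7817) + (4.5)·(0.6761) = 4.2148.

Step 5 — scale by n: T² = 4 · 4.2148 = 16.8592.

T² ≈ 16.8592


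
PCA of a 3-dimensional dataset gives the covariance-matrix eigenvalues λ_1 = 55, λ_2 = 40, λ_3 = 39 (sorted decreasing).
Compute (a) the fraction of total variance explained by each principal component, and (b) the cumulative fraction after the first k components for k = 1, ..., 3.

Step 1 — total variance = trace(Sigma) = Σ λ_i = 55 + 40 + 39 = 134.

Step 2 — fraction explained by component i = λ_i / Σ λ:
  PC1: 55/134 = 0.4104
  PC2: 40/134 = 0.2985
  PC3: 39/134 = 0.291

Step 3 — cumulative fraction after k components = (λ_1 + ... + λ_k) / Σ λ:
  k = 1: 55/134 = 0.4104
  k = 2: (55 + 40)/134 = 95/134 = 0.709
  k = 3: (55 + 40 + 39)/134 = 134/134 = 1

Summary (fraction, with percent):

explained: PC1 0.4104 (41.04%), PC2 0.2985 (29.85%), PC3 0.291 (29.1%);  cumulative: 0.4104, 0.709, 1


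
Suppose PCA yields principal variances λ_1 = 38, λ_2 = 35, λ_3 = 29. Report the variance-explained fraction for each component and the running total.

Step 1 — total variance = trace(Sigma) = Σ λ_i = 38 + 35 + 29 = 102.

Step 2 — fraction explained by component i = λ_i / Σ λ:
  PC1: 38/102 = 0.3725
  PC2: 35/102 = 0.3431
  PC3: 29/102 = 0.2843

Step 3 — cumulative fraction after k components = (λ_1 + ... + λ_k) / Σ λ:
  k = 1: 38/102 = 0.3725
  k = 2: (38 + 35)/102 = 73/102 = 0.7157
  k = 3: (38 + 35 + 29)/102 = 102/102 = 1

Summary (fraction, with percent):

explained: PC1 0.3725 (37.25%), PC2 0.3431 (34.31%), PC3 0.2843 (28.43%);  cumulative: 0.3725, 0.7157, 1


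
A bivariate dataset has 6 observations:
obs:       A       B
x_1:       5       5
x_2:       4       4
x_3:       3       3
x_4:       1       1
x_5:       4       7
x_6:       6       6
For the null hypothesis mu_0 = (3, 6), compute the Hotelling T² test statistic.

Step 1 — sample mean vector:
  mean(A) = (5 + 4 + 3 + 1 + 4 + 6) / 6 = 23/6 = 3.8333
  mean(B) = (5 + 4 + 3 + 1 + 7 + 6) / 6 = 26/6 = 4.3333
  x̄ = (3.8333, 4.3333),  deviation x̄ - mu_0 = (3.8333, 4.3333) - (3, 6) = (0.8333, -1.6667).

Step 2 — sample covariance matrix, S[i,j] = (1/(n-1)) · Σ_k (x_{k,i} - mean_i) · (x_{k,j} - mean_j), divisor n-1 = 5:
  S[A,A] = ((1.1667)·(1.1667) + (0.1667)·(0.1667) + (-0.8333)·(-0.8333) + (-2.8333)·(-2.8333) + (0.1667)·(0.1667) + (2.1667)·(2.1667)) / 5 = 14.8333/5 = 2.9667
  S[A,B] = ((1.1667)·(0.6667) + (0.1667)·(-0.3333) + (-0.8333)·(-1.3333) + (-2.8333)·(-3.3333) + (0.1667)·(2.6667) + (2.1667)·(1.6667)) / 5 = 15.3333/5 = 3.0667
  S[B,B] = ((0.6667)·(0.6667) + (-0.3333)·(-0.3333) + (-1.3333)·(-1.3333) + (-3.3333)·(-3.3333) + (2.6667)·(2.6667) + (1.6667)·(1.6667)) / 5 = 23.3333/5 = 4.6667
  S = [[2.9667, 3.0667],
 [3.0667, 4.6667]].

Step 3 — invert S. det(S) = 2.9667·4.6667 - (3.0667)² = 4.44.
  S^{-1} = (1/det) · [[d, -b], [-b, a]] = [[1.0511, -0.6907],
 [-0.6907, 0.6682]].

Step 4 — quadratic form (x̄ - mu_0)^T · S^{-1} · (x̄ - mu_0):
  S^{-1} · (x̄ - mu_0) = (2.027, -1.6892),
  (x̄ - mu_0)^T · [...] = (0.8333)·(2.027) + (-1.6667)·(-1.6892) = 4.5045.

Step 5 — scale by n: T² = 6 · 4.5045 = 27.027.

T² ≈ 27.027


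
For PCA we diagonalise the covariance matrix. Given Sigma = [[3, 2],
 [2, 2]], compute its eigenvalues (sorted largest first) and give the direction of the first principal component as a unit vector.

Step 1 — characteristic polynomial of 2×2 Sigma:
  det(Sigma - λI) = λ² - trace · λ + det = 0.
  trace = 3 + 2 = 5, det = 3·2 - (2)² = 2.
Step 2 — discriminant:
  Δ = trace² - 4·det = 25 - 8 = 17.
Step 3 — eigenvalues:
  λ = (trace ± √Δ)/2 = (5 ± 4.1231)/2,
  λ_1 = 4.5616,  λ_2 = 0.4384.

Step 4 — unit eigenvector for λ_1: solve (Sigma - λ_1 I)v = 0. First row:
  (3 - 4.5616)·v_x + (2)·v_y = 0, i.e. (-1.5616)·v_x + (2)·v_y = 0,
  so v ∝ (b, λ_1 - a) = (2, 1.5616) = u.
  ||u|| = √((2)² + (1.5616)²) = √(6.4384) ≈ 2.5374,
  v_1 = u/||u|| ≈ (0.7882, 0.6154) (||v_1|| = 1).

λ_1 = 4.5616,  λ_2 = 0.4384;  v_1 ≈ (0.7882, 0.6154)


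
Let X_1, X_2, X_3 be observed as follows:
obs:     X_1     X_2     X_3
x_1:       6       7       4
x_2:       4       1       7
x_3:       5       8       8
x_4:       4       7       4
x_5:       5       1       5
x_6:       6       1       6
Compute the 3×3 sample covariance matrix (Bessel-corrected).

Step 1 — column means:
  mean(X_1) = (6 + 4 + 5 + 4 + 5 + 6) / 6 = 30/6 = 5
  mean(X_2) = (7 + 1 + 8 + 7 + 1 + 1) / 6 = 25/6 = 4.1667
  mean(X_3) = (4 + 7 + 8 + 4 + 5 + 6) / 6 = 34/6 = 5.6667

Step 2 — sample covariance S[i,j] = (1/(n-1)) · Σ_k (x_{k,i} - mean_i) · (x_{k,j} - mean_j), with n-1 = 5.
  S[X_1,X_1] = ((1)·(1) + (-1)·(-1) + (0)·(0) + (-1)·(-1) + (0)·(0) + (1)·(1)) / 5 = 4/5 = 0.8
  S[X_1,X_2] = ((1)·(2.8333) + (-1)·(-3.1667) + (0)·(3.8333) + (-1)·(2.8333) + (0)·(-3.1667) + (1)·(-3.1667)) / 5 = 0/5 = 0
  S[X_1,X_3] = ((1)·(-1.6667) + (-1)·(1.3333) + (0)·(2.3333) + (-1)·(-1.6667) + (0)·(-0.6667) + (1)·(0.3333)) / 5 = -1/5 = -0.2
  S[X_2,X_2] = ((2.8333)·(2.8333) + (-3.1667)·(-3.1667) + (3.8333)·(3.8333) + (2.8333)·(2.8333) + (-3.1667)·(-3.1667) + (-3.1667)·(-3.1667)) / 5 = 60.8333/5 = 12.1667
  S[X_2,X_3] = ((2.8333)·(-1.6667) + (-3.1667)·(1.3333) + (3.8333)·(2.3333) + (2.8333)·(-1.6667) + (-3.1667)·(-0.6667) + (-3.1667)·(0.3333)) / 5 = -3.6667/5 = -0.7333
  S[X_3,X_3] = ((-1.6667)·(-1.6667) + (1.3333)·(1.3333) + (2.3333)·(2.3333) + (-1.6667)·(-1.6667) + (-0.6667)·(-0.6667) + (0.3333)·(0.3333)) / 5 = 13.3333/5 = 2.6667

S is symmetric (S[j,i] = S[i,j]). Assembling:

S = [[0.8, 0, -0.2],
 [0, 12.1667, -0.7333],
 [-0.2, -0.7333, 2.6667]]


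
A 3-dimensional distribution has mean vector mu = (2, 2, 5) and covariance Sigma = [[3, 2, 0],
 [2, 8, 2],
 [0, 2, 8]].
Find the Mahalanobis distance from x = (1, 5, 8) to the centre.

Step 1 — centre the observation: (x - mu) = (-1, 3, 3).

Step 2 — invert Sigma (cofactor / det for 3×3, or solve directly):
  Sigma^{-1} = [[0.4054, -0.1081, 0.027],
 [-0.1081, 0.1622, -0.0405],
 [0.027, -0.0405, 0.1351]].

Step 3 — form the quadratic (x - mu)^T · Sigma^{-1} · (x - mu):
  Sigma^{-1} · (x - mu) = (-0.6486, 0.473, 0.2568).
  (x - mu)^T · [Sigma^{-1} · (x - mu)] = (-1)·(-0.6486) + (3)·(0.473) + (3)·(0.2568) = 2.8378.

Step 4 — take square root: d = √(2.8378) ≈ 1.6846.

d(x, mu) = √(2.8378) ≈ 1.6846


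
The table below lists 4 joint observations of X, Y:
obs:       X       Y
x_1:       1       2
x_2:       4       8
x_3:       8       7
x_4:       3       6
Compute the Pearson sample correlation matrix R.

Step 1 — column means:
  mean(X) = (1 + 4 + 8 + 3) / 4 = 16/4 = 4
  mean(Y) = (2 + 8 + 7 + 6) / 4 = 23/4 = 5.75

Step 2 — sample variances and covariances s[i,j] = (1/(n-1)) · Σ_k (x_{k,i} - mean_i) · (x_{k,j} - mean_j), with n-1 = 3:
  s[X,X] = ((-3)·(-3) + (0)·(0) + (4)·(4) + (-1)·(-1)) / 3 = 26/3 = 8.6667
  s[X,Y] = ((-3)·(-3.75) + (0)·(2.25) + (4)·(1.25) + (-1)·(0.25)) / 3 = 16/3 = 5.3333
  s[Y,Y] = ((-3.75)·(-3.75) + (2.25)·(2.25) + (1.25)·(1.25) + (0.25)·(0.25)) / 3 = 20.75/3 = 6.9167
  Sample standard deviations s_i = √(s[i,i]):
  s(X) = √(8.6667) = 2.9439
  s(Y) = √(6.9167) = 2.63

Step 3 — r_{ij} = s_{ij} / (s_i · s_j):
  r[X,X] = 1 (diagonal).
  r[X,Y] = 5.3333 / (2.9439 · 2.63) = 5.3333 / 7.7424 = 0.6888
  r[Y,Y] = 1 (diagonal).

R is symmetric with unit diagonal. Assembling:

R = [[1, 0.6888],
 [0.6888, 1]]


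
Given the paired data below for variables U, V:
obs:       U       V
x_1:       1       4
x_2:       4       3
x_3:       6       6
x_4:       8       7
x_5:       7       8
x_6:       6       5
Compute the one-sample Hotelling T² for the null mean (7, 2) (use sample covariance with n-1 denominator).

Step 1 — sample mean vector:
  mean(U) = (1 + 4 + 6 + 8 + 7 + 6) / 6 = 32/6 = 5.3333
  mean(V) = (4 + 3 + 6 + 7 + 8 + 5) / 6 = 33/6 = 5.5
  x̄ = (5.3333, 5.5),  deviation x̄ - mu_0 = (5.3333, 5.5) - (7, 2) = (-1.6667, 3.5).

Step 2 — sample covariance matrix, S[i,j] = (1/(n-1)) · Σ_k (x_{k,i} - mean_i) · (x_{k,j} - mean_j), divisor n-1 = 5:
  S[U,U] = ((-4.3333)·(-4.3333) + (-1.3333)·(-1.3333) + (0.6667)·(0.6667) + (2.6667)·(2.6667) + (1.6667)·(1.6667) + (0.6667)·(0.6667)) / 5 = 31.3333/5 = 6.2667
  S[U,V] = ((-4.3333)·(-1.5) + (-1.3333)·(-2.5) + (0.6667)·(0.5) + (2.6667)·(1.5) + (1.6667)·(2.5) + (0.6667)·(-0.5)) / 5 = 18/5 = 3.6
  S[V,V] = ((-1.5)·(-1.5) + (-2.5)·(-2.5) + (0.5)·(0.5) + (1.5)·(1.5) + (2.5)·(2.5) + (-0.5)·(-0.5)) / 5 = 17.5/5 = 3.5
  S = [[6.2667, 3.6],
 [3.6, 3.5]].

Step 3 — invert S. det(S) = 6.2667·3.5 - (3.6)² = 8.9733.
  S^{-1} = (1/det) · [[d, -b], [-b, a]] = [[0.39, -0.4012],
 [-0.4012, 0.6984]].

Step 4 — quadratic form (x̄ - mu_0)^T · S^{-1} · (x̄ - mu_0):
  S^{-1} · (x̄ - mu_0) = (-2.0542, 3.1129),
  (x̄ - mu_0)^T · [...] = (-1.6667)·(-2.0542) + (3.5)·(3.1129) = 14.319.

Step 5 — scale by n: T² = 6 · 14.319 = 85.9138.

T² ≈ 85.9138


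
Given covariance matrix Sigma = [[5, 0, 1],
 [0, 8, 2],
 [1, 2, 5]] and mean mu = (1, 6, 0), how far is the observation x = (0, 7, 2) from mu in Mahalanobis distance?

Step 1 — centre the observation: (x - mu) = (-1, 1, 2).

Step 2 — invert Sigma (cofactor / det for 3×3, or solve directly):
  Sigma^{-1} = [[0.2093, 0.0116, -0.0465],
 [0.0116, 0.1395, -0.0581],
 [-0.0465, -0.0581, 0.2326]].

Step 3 — form the quadratic (x - mu)^T · Sigma^{-1} · (x - mu):
  Sigma^{-1} · (x - mu) = (-0.2907, 0.0116, 0.4535).
  (x - mu)^T · [Sigma^{-1} · (x - mu)] = (-1)·(-0.2907) + (1)·(0.0116) + (2)·(0.4535) = 1.2093.

Step 4 — take square root: d = √(1.2093) ≈ 1.0997.

d(x, mu) = √(1.2093) ≈ 1.0997
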